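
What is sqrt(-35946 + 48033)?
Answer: 3*sqrt(1343) ≈ 109.94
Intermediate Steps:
sqrt(-35946 + 48033) = sqrt(12087) = 3*sqrt(1343)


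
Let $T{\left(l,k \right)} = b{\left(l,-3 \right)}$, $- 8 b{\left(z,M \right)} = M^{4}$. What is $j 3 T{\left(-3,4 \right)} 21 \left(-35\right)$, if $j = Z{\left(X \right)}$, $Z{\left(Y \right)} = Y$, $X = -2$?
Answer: $- \frac{178605}{4} \approx -44651.0$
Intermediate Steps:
$b{\left(z,M \right)} = - \frac{M^{4}}{8}$
$T{\left(l,k \right)} = - \frac{81}{8}$ ($T{\left(l,k \right)} = - \frac{\left(-3\right)^{4}}{8} = \left(- \frac{1}{8}\right) 81 = - \frac{81}{8}$)
$j = -2$
$j 3 T{\left(-3,4 \right)} 21 \left(-35\right) = \left(-2\right) 3 \left(- \frac{81}{8}\right) 21 \left(-35\right) = \left(-6\right) \left(- \frac{81}{8}\right) 21 \left(-35\right) = \frac{243}{4} \cdot 21 \left(-35\right) = \frac{5103}{4} \left(-35\right) = - \frac{178605}{4}$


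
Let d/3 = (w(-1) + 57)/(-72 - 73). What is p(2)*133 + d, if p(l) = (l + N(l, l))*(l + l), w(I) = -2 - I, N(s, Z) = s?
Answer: 308392/145 ≈ 2126.8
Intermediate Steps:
d = -168/145 (d = 3*(((-2 - 1*(-1)) + 57)/(-72 - 73)) = 3*(((-2 + 1) + 57)/(-145)) = 3*((-1 + 57)*(-1/145)) = 3*(56*(-1/145)) = 3*(-56/145) = -168/145 ≈ -1.1586)
p(l) = 4*l² (p(l) = (l + l)*(l + l) = (2*l)*(2*l) = 4*l²)
p(2)*133 + d = (4*2²)*133 - 168/145 = (4*4)*133 - 168/145 = 16*133 - 168/145 = 2128 - 168/145 = 308392/145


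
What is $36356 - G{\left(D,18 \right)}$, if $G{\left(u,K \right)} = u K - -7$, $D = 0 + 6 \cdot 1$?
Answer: $36241$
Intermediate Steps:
$D = 6$ ($D = 0 + 6 = 6$)
$G{\left(u,K \right)} = 7 + K u$ ($G{\left(u,K \right)} = K u + 7 = 7 + K u$)
$36356 - G{\left(D,18 \right)} = 36356 - \left(7 + 18 \cdot 6\right) = 36356 - \left(7 + 108\right) = 36356 - 115 = 36241$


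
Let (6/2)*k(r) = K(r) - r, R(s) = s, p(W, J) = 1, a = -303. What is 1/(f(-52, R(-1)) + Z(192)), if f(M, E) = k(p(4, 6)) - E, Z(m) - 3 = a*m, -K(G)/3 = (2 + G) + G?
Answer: -3/174529 ≈ -1.7189e-5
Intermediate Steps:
K(G) = -6 - 6*G (K(G) = -3*((2 + G) + G) = -3*(2 + 2*G) = -6 - 6*G)
Z(m) = 3 - 303*m
k(r) = -2 - 7*r/3 (k(r) = ((-6 - 6*r) - r)/3 = (-6 - 7*r)/3 = -2 - 7*r/3)
f(M, E) = -13/3 - E (f(M, E) = (-2 - 7/3*1) - E = (-2 - 7/3) - E = -13/3 - E)
1/(f(-52, R(-1)) + Z(192)) = 1/((-13/3 - 1*(-1)) + (3 - 303*192)) = 1/((-13/3 + 1) + (3 - 58176)) = 1/(-10/3 - 58173) = 1/(-174529/3) = -3/174529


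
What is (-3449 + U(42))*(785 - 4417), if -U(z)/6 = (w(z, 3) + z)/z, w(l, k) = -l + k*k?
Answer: 87720064/7 ≈ 1.2531e+7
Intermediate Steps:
w(l, k) = k² - l (w(l, k) = -l + k² = k² - l)
U(z) = -54/z (U(z) = -6*((3² - z) + z)/z = -6*((9 - z) + z)/z = -6*9/z = -54/z)
(-3449 + U(42))*(785 - 4417) = (-3449 - 54/42)*(785 - 4417) = (-3449 - 54*1/42)*(-3632) = (-3449 - 9/7)*(-3632) = -24152/7*(-3632) = 87720064/7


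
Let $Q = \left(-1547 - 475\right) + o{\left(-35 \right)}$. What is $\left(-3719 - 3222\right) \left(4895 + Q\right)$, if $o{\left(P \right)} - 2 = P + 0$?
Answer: $-19712440$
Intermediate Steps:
$o{\left(P \right)} = 2 + P$ ($o{\left(P \right)} = 2 + \left(P + 0\right) = 2 + P$)
$Q = -2055$ ($Q = \left(-1547 - 475\right) + \left(2 - 35\right) = -2022 - 33 = -2055$)
$\left(-3719 - 3222\right) \left(4895 + Q\right) = \left(-3719 - 3222\right) \left(4895 - 2055\right) = \left(-6941\right) 2840 = -19712440$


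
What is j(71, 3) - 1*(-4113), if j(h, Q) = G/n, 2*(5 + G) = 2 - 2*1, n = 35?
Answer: 28790/7 ≈ 4112.9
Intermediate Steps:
G = -5 (G = -5 + (2 - 2*1)/2 = -5 + (2 - 2)/2 = -5 + (½)*0 = -5 + 0 = -5)
j(h, Q) = -⅐ (j(h, Q) = -5/35 = -5*1/35 = -⅐)
j(71, 3) - 1*(-4113) = -⅐ - 1*(-4113) = -⅐ + 4113 = 28790/7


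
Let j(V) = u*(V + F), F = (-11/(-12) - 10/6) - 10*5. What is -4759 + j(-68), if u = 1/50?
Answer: -38091/8 ≈ -4761.4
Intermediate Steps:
u = 1/50 ≈ 0.020000
F = -203/4 (F = (-11*(-1/12) - 10*⅙) - 50 = (11/12 - 5/3) - 50 = -¾ - 50 = -203/4 ≈ -50.750)
j(V) = -203/200 + V/50 (j(V) = (V - 203/4)/50 = (-203/4 + V)/50 = -203/200 + V/50)
-4759 + j(-68) = -4759 + (-203/200 + (1/50)*(-68)) = -4759 + (-203/200 - 34/25) = -4759 - 19/8 = -38091/8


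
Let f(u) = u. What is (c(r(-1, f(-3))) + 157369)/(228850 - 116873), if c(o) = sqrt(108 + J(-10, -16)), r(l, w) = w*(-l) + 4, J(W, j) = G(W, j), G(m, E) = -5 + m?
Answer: 157369/111977 + sqrt(93)/111977 ≈ 1.4055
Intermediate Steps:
J(W, j) = -5 + W
r(l, w) = 4 - l*w (r(l, w) = -l*w + 4 = 4 - l*w)
c(o) = sqrt(93) (c(o) = sqrt(108 + (-5 - 10)) = sqrt(108 - 15) = sqrt(93))
(c(r(-1, f(-3))) + 157369)/(228850 - 116873) = (sqrt(93) + 157369)/(228850 - 116873) = (157369 + sqrt(93))/111977 = (157369 + sqrt(93))*(1/111977) = 157369/111977 + sqrt(93)/111977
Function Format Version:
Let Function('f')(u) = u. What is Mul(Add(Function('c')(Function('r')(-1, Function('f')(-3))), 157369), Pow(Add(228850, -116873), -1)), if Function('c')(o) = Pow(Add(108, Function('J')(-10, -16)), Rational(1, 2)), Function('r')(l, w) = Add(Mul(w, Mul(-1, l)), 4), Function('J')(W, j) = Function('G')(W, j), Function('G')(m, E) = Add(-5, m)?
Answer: Add(Rational(157369, 111977), Mul(Rational(1, 111977), Pow(93, Rational(1, 2)))) ≈ 1.4055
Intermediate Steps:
Function('J')(W, j) = Add(-5, W)
Function('r')(l, w) = Add(4, Mul(-1, l, w)) (Function('r')(l, w) = Add(Mul(-1, l, w), 4) = Add(4, Mul(-1, l, w)))
Function('c')(o) = Pow(93, Rational(1, 2)) (Function('c')(o) = Pow(Add(108, Add(-5, -10)), Rational(1, 2)) = Pow(Add(108, -15), Rational(1, 2)) = Pow(93, Rational(1, 2)))
Mul(Add(Function('c')(Function('r')(-1, Function('f')(-3))), 157369), Pow(Add(228850, -116873), -1)) = Mul(Add(Pow(93, Rational(1, 2)), 157369), Pow(Add(228850, -116873), -1)) = Mul(Add(157369, Pow(93, Rational(1, 2))), Pow(111977, -1)) = Mul(Add(157369, Pow(93, Rational(1, 2))), Rational(1, 111977)) = Add(Rational(157369, 111977), Mul(Rational(1, 111977), Pow(93, Rational(1, 2))))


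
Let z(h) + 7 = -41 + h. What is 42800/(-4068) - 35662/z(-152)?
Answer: 17064127/101700 ≈ 167.79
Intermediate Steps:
z(h) = -48 + h (z(h) = -7 + (-41 + h) = -48 + h)
42800/(-4068) - 35662/z(-152) = 42800/(-4068) - 35662/(-48 - 152) = 42800*(-1/4068) - 35662/(-200) = -10700/1017 - 35662*(-1/200) = -10700/1017 + 17831/100 = 17064127/101700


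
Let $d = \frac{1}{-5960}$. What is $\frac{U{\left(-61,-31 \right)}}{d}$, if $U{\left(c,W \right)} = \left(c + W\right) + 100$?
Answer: $-47680$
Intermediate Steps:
$d = - \frac{1}{5960} \approx -0.00016779$
$U{\left(c,W \right)} = 100 + W + c$ ($U{\left(c,W \right)} = \left(W + c\right) + 100 = 100 + W + c$)
$\frac{U{\left(-61,-31 \right)}}{d} = \frac{100 - 31 - 61}{- \frac{1}{5960}} = 8 \left(-5960\right) = -47680$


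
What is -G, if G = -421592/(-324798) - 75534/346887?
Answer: -2253916518/2086448219 ≈ -1.0803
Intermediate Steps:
G = 2253916518/2086448219 (G = -421592*(-1/324798) - 75534*1/346887 = 210796/162399 - 25178/115629 = 2253916518/2086448219 ≈ 1.0803)
-G = -1*2253916518/2086448219 = -2253916518/2086448219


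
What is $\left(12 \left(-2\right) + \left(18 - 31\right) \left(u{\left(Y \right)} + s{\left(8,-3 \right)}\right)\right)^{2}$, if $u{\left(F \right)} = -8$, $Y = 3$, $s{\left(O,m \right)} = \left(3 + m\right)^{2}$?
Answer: $6400$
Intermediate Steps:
$\left(12 \left(-2\right) + \left(18 - 31\right) \left(u{\left(Y \right)} + s{\left(8,-3 \right)}\right)\right)^{2} = \left(12 \left(-2\right) + \left(18 - 31\right) \left(-8 + \left(3 - 3\right)^{2}\right)\right)^{2} = \left(-24 - 13 \left(-8 + 0^{2}\right)\right)^{2} = \left(-24 - 13 \left(-8 + 0\right)\right)^{2} = \left(-24 - -104\right)^{2} = \left(-24 + 104\right)^{2} = 80^{2} = 6400$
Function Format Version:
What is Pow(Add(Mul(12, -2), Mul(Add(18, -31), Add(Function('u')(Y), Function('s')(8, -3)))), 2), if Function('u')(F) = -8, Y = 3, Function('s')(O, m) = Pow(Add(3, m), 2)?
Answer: 6400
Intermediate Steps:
Pow(Add(Mul(12, -2), Mul(Add(18, -31), Add(Function('u')(Y), Function('s')(8, -3)))), 2) = Pow(Add(Mul(12, -2), Mul(Add(18, -31), Add(-8, Pow(Add(3, -3), 2)))), 2) = Pow(Add(-24, Mul(-13, Add(-8, Pow(0, 2)))), 2) = Pow(Add(-24, Mul(-13, Add(-8, 0))), 2) = Pow(Add(-24, Mul(-13, -8)), 2) = Pow(Add(-24, 104), 2) = Pow(80, 2) = 6400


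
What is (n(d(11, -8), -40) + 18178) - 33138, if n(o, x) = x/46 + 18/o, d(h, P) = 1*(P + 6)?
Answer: -344307/23 ≈ -14970.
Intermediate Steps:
d(h, P) = 6 + P (d(h, P) = 1*(6 + P) = 6 + P)
n(o, x) = 18/o + x/46 (n(o, x) = x*(1/46) + 18/o = x/46 + 18/o = 18/o + x/46)
(n(d(11, -8), -40) + 18178) - 33138 = ((18/(6 - 8) + (1/46)*(-40)) + 18178) - 33138 = ((18/(-2) - 20/23) + 18178) - 33138 = ((18*(-½) - 20/23) + 18178) - 33138 = ((-9 - 20/23) + 18178) - 33138 = (-227/23 + 18178) - 33138 = 417867/23 - 33138 = -344307/23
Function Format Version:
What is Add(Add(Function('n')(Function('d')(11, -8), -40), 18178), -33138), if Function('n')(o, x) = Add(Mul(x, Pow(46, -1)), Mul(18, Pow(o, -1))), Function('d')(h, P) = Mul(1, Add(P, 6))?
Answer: Rational(-344307, 23) ≈ -14970.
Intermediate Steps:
Function('d')(h, P) = Add(6, P) (Function('d')(h, P) = Mul(1, Add(6, P)) = Add(6, P))
Function('n')(o, x) = Add(Mul(18, Pow(o, -1)), Mul(Rational(1, 46), x)) (Function('n')(o, x) = Add(Mul(x, Rational(1, 46)), Mul(18, Pow(o, -1))) = Add(Mul(Rational(1, 46), x), Mul(18, Pow(o, -1))) = Add(Mul(18, Pow(o, -1)), Mul(Rational(1, 46), x)))
Add(Add(Function('n')(Function('d')(11, -8), -40), 18178), -33138) = Add(Add(Add(Mul(18, Pow(Add(6, -8), -1)), Mul(Rational(1, 46), -40)), 18178), -33138) = Add(Add(Add(Mul(18, Pow(-2, -1)), Rational(-20, 23)), 18178), -33138) = Add(Add(Add(Mul(18, Rational(-1, 2)), Rational(-20, 23)), 18178), -33138) = Add(Add(Add(-9, Rational(-20, 23)), 18178), -33138) = Add(Add(Rational(-227, 23), 18178), -33138) = Add(Rational(417867, 23), -33138) = Rational(-344307, 23)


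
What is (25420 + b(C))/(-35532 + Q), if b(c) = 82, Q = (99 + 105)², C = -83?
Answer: 12751/3042 ≈ 4.1917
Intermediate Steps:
Q = 41616 (Q = 204² = 41616)
(25420 + b(C))/(-35532 + Q) = (25420 + 82)/(-35532 + 41616) = 25502/6084 = 25502*(1/6084) = 12751/3042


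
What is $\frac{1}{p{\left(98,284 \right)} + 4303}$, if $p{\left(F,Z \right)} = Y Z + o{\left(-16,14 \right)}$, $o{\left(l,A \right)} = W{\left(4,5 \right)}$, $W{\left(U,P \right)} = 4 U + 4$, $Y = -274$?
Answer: $- \frac{1}{73493} \approx -1.3607 \cdot 10^{-5}$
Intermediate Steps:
$W{\left(U,P \right)} = 4 + 4 U$
$o{\left(l,A \right)} = 20$ ($o{\left(l,A \right)} = 4 + 4 \cdot 4 = 4 + 16 = 20$)
$p{\left(F,Z \right)} = 20 - 274 Z$ ($p{\left(F,Z \right)} = - 274 Z + 20 = 20 - 274 Z$)
$\frac{1}{p{\left(98,284 \right)} + 4303} = \frac{1}{\left(20 - 77816\right) + 4303} = \frac{1}{-77796 + 4303} = \frac{1}{-73493} = - \frac{1}{73493}$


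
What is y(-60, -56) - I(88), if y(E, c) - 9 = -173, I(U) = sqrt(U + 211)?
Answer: -164 - sqrt(299) ≈ -181.29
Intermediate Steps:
I(U) = sqrt(211 + U)
y(E, c) = -164 (y(E, c) = 9 - 173 = -164)
y(-60, -56) - I(88) = -164 - sqrt(211 + 88) = -164 - sqrt(299)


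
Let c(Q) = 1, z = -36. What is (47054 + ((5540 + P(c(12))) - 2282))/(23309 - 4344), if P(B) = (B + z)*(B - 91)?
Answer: 53462/18965 ≈ 2.8190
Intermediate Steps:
P(B) = (-91 + B)*(-36 + B) (P(B) = (B - 36)*(B - 91) = (-36 + B)*(-91 + B) = (-91 + B)*(-36 + B))
(47054 + ((5540 + P(c(12))) - 2282))/(23309 - 4344) = (47054 + ((5540 + (3276 + 1² - 127*1)) - 2282))/(23309 - 4344) = (47054 + ((5540 + (3276 + 1 - 127)) - 2282))/18965 = (47054 + ((5540 + 3150) - 2282))*(1/18965) = (47054 + (8690 - 2282))*(1/18965) = (47054 + 6408)*(1/18965) = 53462*(1/18965) = 53462/18965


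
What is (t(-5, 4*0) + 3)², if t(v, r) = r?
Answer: 9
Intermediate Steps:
(t(-5, 4*0) + 3)² = (4*0 + 3)² = (0 + 3)² = 3² = 9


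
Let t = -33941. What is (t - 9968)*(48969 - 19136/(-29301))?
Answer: -63003259177745/29301 ≈ -2.1502e+9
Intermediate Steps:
(t - 9968)*(48969 - 19136/(-29301)) = (-33941 - 9968)*(48969 - 19136/(-29301)) = -43909*(48969 - 19136*(-1/29301)) = -43909*(48969 + 19136/29301) = -43909*1434859805/29301 = -63003259177745/29301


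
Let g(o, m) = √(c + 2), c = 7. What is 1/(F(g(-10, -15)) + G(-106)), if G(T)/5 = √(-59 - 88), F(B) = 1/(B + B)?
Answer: 6/132301 - 1260*I*√3/132301 ≈ 4.5351e-5 - 0.016496*I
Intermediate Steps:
g(o, m) = 3 (g(o, m) = √(7 + 2) = √9 = 3)
F(B) = 1/(2*B)
G(T) = 35*I*√3 (G(T) = 5*√(-59 - 88) = 5*√(-147) = 5*(7*I*√3) = 35*I*√3)
1/(F(g(-10, -15)) + G(-106)) = 1/((½)/3 + 35*I*√3) = 1/((½)*(⅓) + 35*I*√3) = 1/(⅙ + 35*I*√3)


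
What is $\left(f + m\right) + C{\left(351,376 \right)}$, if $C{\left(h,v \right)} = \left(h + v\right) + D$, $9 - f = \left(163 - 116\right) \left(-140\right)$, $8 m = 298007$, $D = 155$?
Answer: $\frac{357775}{8} \approx 44722.0$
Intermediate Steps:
$m = \frac{298007}{8}$ ($m = \frac{1}{8} \cdot 298007 = \frac{298007}{8} \approx 37251.0$)
$f = 6589$ ($f = 9 - \left(163 - 116\right) \left(-140\right) = 9 - 47 \left(-140\right) = 9 - -6580 = 9 + 6580 = 6589$)
$C{\left(h,v \right)} = 155 + h + v$ ($C{\left(h,v \right)} = \left(h + v\right) + 155 = 155 + h + v$)
$\left(f + m\right) + C{\left(351,376 \right)} = \left(6589 + \frac{298007}{8}\right) + \left(155 + 351 + 376\right) = \frac{350719}{8} + 882 = \frac{357775}{8}$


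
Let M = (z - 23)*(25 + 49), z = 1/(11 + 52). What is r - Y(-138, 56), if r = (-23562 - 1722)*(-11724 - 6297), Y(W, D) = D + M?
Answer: 28705610356/63 ≈ 4.5564e+8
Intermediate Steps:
z = 1/63 ≈ 0.015873
M = -107152/63 (M = (1/63 - 23)*(25 + 49) = -1448/63*74 = -107152/63 ≈ -1700.8)
Y(W, D) = -107152/63 + D (Y(W, D) = D - 107152/63 = -107152/63 + D)
r = 455642964 (r = -25284*(-18021) = 455642964)
r - Y(-138, 56) = 455642964 - (-107152/63 + 56) = 455642964 - 1*(-103624/63) = 455642964 + 103624/63 = 28705610356/63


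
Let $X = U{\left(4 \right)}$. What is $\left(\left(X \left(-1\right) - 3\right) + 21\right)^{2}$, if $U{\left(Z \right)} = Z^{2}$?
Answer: $4$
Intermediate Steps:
$X = 16$ ($X = 4^{2} = 16$)
$\left(\left(X \left(-1\right) - 3\right) + 21\right)^{2} = \left(\left(16 \left(-1\right) - 3\right) + 21\right)^{2} = \left(\left(-16 - 3\right) + 21\right)^{2} = \left(-19 + 21\right)^{2} = 2^{2} = 4$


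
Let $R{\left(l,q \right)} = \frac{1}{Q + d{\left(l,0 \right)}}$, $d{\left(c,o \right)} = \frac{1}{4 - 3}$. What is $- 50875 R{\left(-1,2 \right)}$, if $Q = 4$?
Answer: $-10175$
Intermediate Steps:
$d{\left(c,o \right)} = 1$ ($d{\left(c,o \right)} = 1^{-1} = 1$)
$R{\left(l,q \right)} = \frac{1}{5}$ ($R{\left(l,q \right)} = \frac{1}{4 + 1} = \frac{1}{5}$)
$- 50875 R{\left(-1,2 \right)} = \left(-50875\right) \frac{1}{5} = -10175$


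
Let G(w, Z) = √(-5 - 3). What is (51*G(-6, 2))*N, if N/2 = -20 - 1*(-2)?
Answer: -3672*I*√2 ≈ -5193.0*I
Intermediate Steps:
G(w, Z) = 2*I*√2 (G(w, Z) = √(-8) = 2*I*√2)
N = -36 (N = 2*(-20 - 1*(-2)) = 2*(-20 + 2) = 2*(-18) = -36)
(51*G(-6, 2))*N = (51*(2*I*√2))*(-36) = (102*I*√2)*(-36) = -3672*I*√2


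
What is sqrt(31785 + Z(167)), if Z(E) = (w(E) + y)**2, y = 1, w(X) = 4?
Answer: sqrt(31810) ≈ 178.35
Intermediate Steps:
Z(E) = 25 (Z(E) = (4 + 1)**2 = 5**2 = 25)
sqrt(31785 + Z(167)) = sqrt(31785 + 25) = sqrt(31810)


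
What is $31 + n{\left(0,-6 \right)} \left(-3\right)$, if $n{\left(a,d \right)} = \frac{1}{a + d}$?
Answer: $\frac{63}{2} \approx 31.5$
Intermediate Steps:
$31 + n{\left(0,-6 \right)} \left(-3\right) = 31 + \frac{1}{0 - 6} \left(-3\right) = 31 + \frac{1}{-6} \left(-3\right) = 31 - - \frac{1}{2} = 31 + \frac{1}{2} = \frac{63}{2}$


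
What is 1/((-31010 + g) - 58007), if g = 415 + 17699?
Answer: -1/70903 ≈ -1.4104e-5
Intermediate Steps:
g = 18114
1/((-31010 + g) - 58007) = 1/((-31010 + 18114) - 58007) = 1/(-12896 - 58007) = 1/(-70903) = -1/70903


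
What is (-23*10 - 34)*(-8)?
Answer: 2112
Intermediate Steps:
(-23*10 - 34)*(-8) = (-230 - 34)*(-8) = -264*(-8) = 2112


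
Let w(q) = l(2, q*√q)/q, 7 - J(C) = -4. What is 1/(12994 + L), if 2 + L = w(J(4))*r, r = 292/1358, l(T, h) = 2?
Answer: 7469/97037540 ≈ 7.6970e-5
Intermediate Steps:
J(C) = 11 (J(C) = 7 - 1*(-4) = 7 + 4 = 11)
r = 146/679 (r = 292*(1/1358) = 146/679 ≈ 0.21502)
w(q) = 2/q
L = -14646/7469 (L = -2 + (2/11)*(146/679) = -2 + 292/7469 = -14646/7469 ≈ -1.9609)
1/(12994 + L) = 1/(12994 - 14646/7469) = 1/(97037540/7469) = 7469/97037540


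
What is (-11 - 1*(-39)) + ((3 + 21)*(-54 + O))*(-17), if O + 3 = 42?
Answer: 6148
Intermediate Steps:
O = 39 (O = -3 + 42 = 39)
(-11 - 1*(-39)) + ((3 + 21)*(-54 + O))*(-17) = (-11 - 1*(-39)) + ((3 + 21)*(-54 + 39))*(-17) = (-11 + 39) + (24*(-15))*(-17) = 28 - 360*(-17) = 28 + 6120 = 6148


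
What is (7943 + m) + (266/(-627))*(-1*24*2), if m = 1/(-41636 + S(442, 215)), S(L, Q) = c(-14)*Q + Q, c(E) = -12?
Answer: 3854355586/484011 ≈ 7963.4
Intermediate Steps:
S(L, Q) = -11*Q (S(L, Q) = -12*Q + Q = -11*Q)
m = -1/44001 (m = 1/(-41636 - 11*215) = 1/(-41636 - 2365) = 1/(-44001) = -1/44001 ≈ -2.2727e-5)
(7943 + m) + (266/(-627))*(-1*24*2) = (7943 - 1/44001) + (266/(-627))*(-1*24*2) = 349499942/44001 + (266*(-1/627))*(-24*2) = 349499942/44001 - 14/33*(-48) = 349499942/44001 + 224/11 = 3854355586/484011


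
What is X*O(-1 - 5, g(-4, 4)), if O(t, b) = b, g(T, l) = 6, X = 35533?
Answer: 213198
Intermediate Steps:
X*O(-1 - 5, g(-4, 4)) = 35533*6 = 213198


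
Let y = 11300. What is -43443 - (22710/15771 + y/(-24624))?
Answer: -1405938112651/32362092 ≈ -43444.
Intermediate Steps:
-43443 - (22710/15771 + y/(-24624)) = -43443 - (22710/15771 + 11300/(-24624)) = -43443 - (22710*(1/15771) + 11300*(-1/24624)) = -43443 - (7570/5257 - 2825/6156) = -43443 - 1*31749895/32362092 = -43443 - 31749895/32362092 = -1405938112651/32362092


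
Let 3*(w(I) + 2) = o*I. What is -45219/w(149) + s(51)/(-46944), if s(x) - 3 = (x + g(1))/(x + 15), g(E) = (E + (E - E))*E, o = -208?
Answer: 9552247187/2182755168 ≈ 4.3762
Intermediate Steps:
w(I) = -2 - 208*I/3 (w(I) = -2 + (-208*I)/3 = -2 - 208*I/3)
g(E) = E² (g(E) = (E + 0)*E = E*E = E²)
s(x) = 3 + (1 + x)/(15 + x) (s(x) = 3 + (x + 1²)/(x + 15) = 3 + (x + 1)/(15 + x) = 3 + (1 + x)/(15 + x))
-45219/w(149) + s(51)/(-46944) = -45219/(-2 - 208/3*149) + (2*(23 + 2*51)/(15 + 51))/(-46944) = -45219/(-2 - 30992/3) + (2*(23 + 102)/66)*(-1/46944) = -45219/(-30998/3) + (2*(1/66)*125)*(-1/46944) = -45219*(-3/30998) + (125/33)*(-1/46944) = 135657/30998 - 125/1549152 = 9552247187/2182755168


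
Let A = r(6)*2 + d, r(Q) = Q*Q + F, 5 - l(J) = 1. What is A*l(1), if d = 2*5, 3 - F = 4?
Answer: 320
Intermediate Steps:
F = -1 (F = 3 - 1*4 = 3 - 4 = -1)
l(J) = 4 (l(J) = 5 - 1*1 = 5 - 1 = 4)
r(Q) = -1 + Q² (r(Q) = Q*Q - 1 = Q² - 1 = -1 + Q²)
d = 10
A = 80 (A = (-1 + 6²)*2 + 10 = (-1 + 36)*2 + 10 = 35*2 + 10 = 70 + 10 = 80)
A*l(1) = 80*4 = 320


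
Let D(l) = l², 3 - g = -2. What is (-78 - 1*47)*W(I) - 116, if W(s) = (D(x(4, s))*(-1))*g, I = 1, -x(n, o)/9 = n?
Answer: 809884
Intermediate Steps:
x(n, o) = -9*n
g = 5 (g = 3 - 1*(-2) = 3 + 2 = 5)
W(s) = -6480 (W(s) = ((-9*4)²*(-1))*5 = ((-36)²*(-1))*5 = (1296*(-1))*5 = -1296*5 = -6480)
(-78 - 1*47)*W(I) - 116 = (-78 - 1*47)*(-6480) - 116 = (-78 - 47)*(-6480) - 116 = -125*(-6480) - 116 = 810000 - 116 = 809884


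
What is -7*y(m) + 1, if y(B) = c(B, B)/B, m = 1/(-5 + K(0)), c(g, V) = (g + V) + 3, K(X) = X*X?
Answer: 92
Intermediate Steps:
K(X) = X**2
c(g, V) = 3 + V + g (c(g, V) = (V + g) + 3 = 3 + V + g)
m = -1/5 (m = 1/(-5 + 0**2) = 1/(-5 + 0) = 1/(-5) = -1/5 ≈ -0.20000)
y(B) = (3 + 2*B)/B (y(B) = (3 + B + B)/B = (3 + 2*B)/B)
-7*y(m) + 1 = -7*(2 + 3/(-1/5)) + 1 = -7*(2 + 3*(-5)) + 1 = -7*(2 - 15) + 1 = -7*(-13) + 1 = 91 + 1 = 92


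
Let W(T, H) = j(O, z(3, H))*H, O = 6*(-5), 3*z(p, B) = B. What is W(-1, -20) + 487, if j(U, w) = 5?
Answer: 387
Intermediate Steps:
z(p, B) = B/3
O = -30
W(T, H) = 5*H
W(-1, -20) + 487 = 5*(-20) + 487 = -100 + 487 = 387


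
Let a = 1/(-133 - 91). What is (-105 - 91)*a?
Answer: 7/8 ≈ 0.87500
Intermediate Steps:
a = -1/224 (a = 1/(-224) = -1/224 ≈ -0.0044643)
(-105 - 91)*a = (-105 - 91)*(-1/224) = -196*(-1/224) = 7/8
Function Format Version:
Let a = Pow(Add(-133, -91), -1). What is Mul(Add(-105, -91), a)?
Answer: Rational(7, 8) ≈ 0.87500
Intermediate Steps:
a = Rational(-1, 224) (a = Pow(-224, -1) = Rational(-1, 224) ≈ -0.0044643)
Mul(Add(-105, -91), a) = Mul(Add(-105, -91), Rational(-1, 224)) = Mul(-196, Rational(-1, 224)) = Rational(7, 8)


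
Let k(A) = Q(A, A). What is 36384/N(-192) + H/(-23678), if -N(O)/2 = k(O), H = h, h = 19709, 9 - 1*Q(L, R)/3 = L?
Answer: -147544901/4759278 ≈ -31.002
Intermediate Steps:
Q(L, R) = 27 - 3*L
H = 19709
k(A) = 27 - 3*A
N(O) = -54 + 6*O (N(O) = -2*(27 - 3*O) = -54 + 6*O)
36384/N(-192) + H/(-23678) = 36384/(-54 + 6*(-192)) + 19709/(-23678) = 36384/(-54 - 1152) + 19709*(-1/23678) = 36384/(-1206) - 19709/23678 = 36384*(-1/1206) - 19709/23678 = -6064/201 - 19709/23678 = -147544901/4759278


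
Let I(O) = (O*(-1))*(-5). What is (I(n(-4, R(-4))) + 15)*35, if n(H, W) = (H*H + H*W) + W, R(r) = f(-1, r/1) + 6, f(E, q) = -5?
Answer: 2800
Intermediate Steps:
R(r) = 1 (R(r) = -5 + 6 = 1)
n(H, W) = W + H**2 + H*W (n(H, W) = (H**2 + H*W) + W = W + H**2 + H*W)
I(O) = 5*O (I(O) = -O*(-5) = 5*O)
(I(n(-4, R(-4))) + 15)*35 = (5*(1 + (-4)**2 - 4*1) + 15)*35 = (5*(1 + 16 - 4) + 15)*35 = (5*13 + 15)*35 = (65 + 15)*35 = 80*35 = 2800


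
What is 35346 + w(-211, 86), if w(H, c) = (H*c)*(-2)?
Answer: 71638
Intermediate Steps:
w(H, c) = -2*H*c
35346 + w(-211, 86) = 35346 - 2*(-211)*86 = 35346 + 36292 = 71638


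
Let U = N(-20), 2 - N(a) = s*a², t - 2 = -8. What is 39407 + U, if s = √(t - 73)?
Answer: 39409 - 400*I*√79 ≈ 39409.0 - 3555.3*I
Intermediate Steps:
t = -6 (t = 2 - 8 = -6)
s = I*√79 (s = √(-6 - 73) = √(-79) = I*√79 ≈ 8.8882*I)
N(a) = 2 - I*√79*a²
U = 2 - 400*I*√79 (U = 2 - 1*I*√79*(-20)² = 2 - 1*I*√79*400 = 2 - 400*I*√79 ≈ 2.0 - 3555.3*I)
39407 + U = 39407 + (2 - 400*I*√79) = 39409 - 400*I*√79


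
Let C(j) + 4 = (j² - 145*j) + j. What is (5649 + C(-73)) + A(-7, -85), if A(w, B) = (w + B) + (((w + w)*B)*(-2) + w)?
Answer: 19007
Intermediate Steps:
C(j) = -4 + j² - 144*j (C(j) = -4 + ((j² - 145*j) + j) = -4 + (j² - 144*j) = -4 + j² - 144*j)
A(w, B) = B + 2*w - 4*B*w (A(w, B) = (B + w) + (((2*w)*B)*(-2) + w) = (B + w) + ((2*B*w)*(-2) + w) = (B + w) + (-4*B*w + w) = (B + w) + (w - 4*B*w) = B + 2*w - 4*B*w)
(5649 + C(-73)) + A(-7, -85) = (5649 + (-4 + (-73)² - 144*(-73))) + (-85 + 2*(-7) - 4*(-85)*(-7)) = (5649 + (-4 + 5329 + 10512)) + (-85 - 14 - 2380) = (5649 + 15837) - 2479 = 21486 - 2479 = 19007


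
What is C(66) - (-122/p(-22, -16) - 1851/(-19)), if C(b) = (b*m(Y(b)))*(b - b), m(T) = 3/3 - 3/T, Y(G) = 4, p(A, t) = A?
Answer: -21520/209 ≈ -102.97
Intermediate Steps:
m(T) = 1 - 3/T (m(T) = 3*(1/3) - 3/T = 1 - 3/T)
C(b) = 0 (C(b) = (b*((-3 + 4)/4))*(b - b) = (b*((1/4)*1))*0 = (b*(1/4))*0 = (b/4)*0 = 0)
C(66) - (-122/p(-22, -16) - 1851/(-19)) = 0 - (-122/(-22) - 1851/(-19)) = 0 - (-122*(-1/22) - 1851*(-1/19)) = 0 - (61/11 + 1851/19) = 0 - 1*21520/209 = 0 - 21520/209 = -21520/209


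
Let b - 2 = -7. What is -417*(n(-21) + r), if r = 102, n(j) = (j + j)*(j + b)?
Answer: -497898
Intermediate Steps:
b = -5 (b = 2 - 7 = -5)
n(j) = 2*j*(-5 + j) (n(j) = (j + j)*(j - 5) = (2*j)*(-5 + j) = 2*j*(-5 + j))
-417*(n(-21) + r) = -417*(2*(-21)*(-5 - 21) + 102) = -417*(2*(-21)*(-26) + 102) = -417*(1092 + 102) = -417*1194 = -497898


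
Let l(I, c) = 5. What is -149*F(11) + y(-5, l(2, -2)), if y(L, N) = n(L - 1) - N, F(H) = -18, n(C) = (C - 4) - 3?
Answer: 2664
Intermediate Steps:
n(C) = -7 + C (n(C) = (-4 + C) - 3 = -7 + C)
y(L, N) = -8 + L - N (y(L, N) = (-7 + (L - 1)) - N = (-7 + (-1 + L)) - N = (-8 + L) - N = -8 + L - N)
-149*F(11) + y(-5, l(2, -2)) = -149*(-18) + (-8 - 5 - 1*5) = 2682 + (-8 - 5 - 5) = 2682 - 18 = 2664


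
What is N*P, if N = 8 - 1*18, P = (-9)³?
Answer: 7290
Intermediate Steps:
P = -729
N = -10 (N = 8 - 18 = -10)
N*P = -10*(-729) = 7290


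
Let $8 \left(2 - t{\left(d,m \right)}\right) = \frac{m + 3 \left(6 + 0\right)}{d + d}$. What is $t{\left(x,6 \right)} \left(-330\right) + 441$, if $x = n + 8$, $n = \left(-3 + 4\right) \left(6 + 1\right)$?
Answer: $-186$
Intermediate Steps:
$n = 7$ ($n = 1 \cdot 7 = 7$)
$x = 15$ ($x = 7 + 8 = 15$)
$t{\left(d,m \right)} = 2 - \frac{18 + m}{16 d}$ ($t{\left(d,m \right)} = 2 - \frac{\left(m + 3 \left(6 + 0\right)\right) \frac{1}{d + d}}{8} = 2 - \frac{\left(m + 3 \cdot 6\right) \frac{1}{2 d}}{8} = 2 - \frac{\left(m + 18\right) \frac{1}{2 d}}{8} = 2 - \frac{\left(18 + m\right) \frac{1}{2 d}}{8} = 2 - \frac{\frac{1}{2} \frac{1}{d} \left(18 + m\right)}{8} = 2 - \frac{18 + m}{16 d}$)
$t{\left(x,6 \right)} \left(-330\right) + 441 = \frac{-18 - 6 + 32 \cdot 15}{16 \cdot 15} \left(-330\right) + 441 = \frac{1}{16} \cdot \frac{1}{15} \left(-18 - 6 + 480\right) \left(-330\right) + 441 = \frac{1}{16} \cdot \frac{1}{15} \cdot 456 \left(-330\right) + 441 = \frac{19}{10} \left(-330\right) + 441 = -627 + 441 = -186$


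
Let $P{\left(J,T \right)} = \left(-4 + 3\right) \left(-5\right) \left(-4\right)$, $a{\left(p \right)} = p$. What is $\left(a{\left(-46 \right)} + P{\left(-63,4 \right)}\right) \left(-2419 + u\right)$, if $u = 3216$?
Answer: $-52602$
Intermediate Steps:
$P{\left(J,T \right)} = -20$ ($P{\left(J,T \right)} = \left(-1\right) \left(-5\right) \left(-4\right) = 5 \left(-4\right) = -20$)
$\left(a{\left(-46 \right)} + P{\left(-63,4 \right)}\right) \left(-2419 + u\right) = \left(-46 - 20\right) \left(-2419 + 3216\right) = \left(-66\right) 797 = -52602$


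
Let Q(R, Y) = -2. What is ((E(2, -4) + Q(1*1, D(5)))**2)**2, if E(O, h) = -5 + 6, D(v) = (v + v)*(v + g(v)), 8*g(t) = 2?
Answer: 1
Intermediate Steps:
g(t) = 1/4 (g(t) = (1/8)*2 = 1/4)
D(v) = 2*v*(1/4 + v) (D(v) = (v + v)*(v + 1/4) = (2*v)*(1/4 + v) = 2*v*(1/4 + v))
E(O, h) = 1
((E(2, -4) + Q(1*1, D(5)))**2)**2 = ((1 - 2)**2)**2 = ((-1)**2)**2 = 1**2 = 1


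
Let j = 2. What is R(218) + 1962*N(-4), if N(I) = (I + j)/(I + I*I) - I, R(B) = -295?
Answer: 7226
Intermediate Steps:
N(I) = -I + (2 + I)/(I + I²) (N(I) = (I + 2)/(I + I*I) - I = (2 + I)/(I + I²) - I = -I + (2 + I)/(I + I²))
R(218) + 1962*N(-4) = -295 + 1962*((2 - 4 - 1*(-4)² - 1*(-4)³)/((-4)*(1 - 4))) = -295 + 1962*(-¼*(2 - 4 - 1*16 - 1*(-64))/(-3)) = -295 + 1962*(-¼*(-⅓)*(2 - 4 - 16 + 64)) = -295 + 1962*(-¼*(-⅓)*46) = -295 + 1962*(23/6) = -295 + 7521 = 7226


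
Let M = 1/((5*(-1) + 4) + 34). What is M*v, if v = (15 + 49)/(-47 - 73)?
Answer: -8/495 ≈ -0.016162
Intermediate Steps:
M = 1/33 (M = 1/((-5 + 4) + 34) = 1/(-1 + 34) = 1/33 ≈ 0.030303)
v = -8/15 (v = 64/(-120) = 64*(-1/120) = -8/15 ≈ -0.53333)
M*v = (1/33)*(-8/15) = -8/495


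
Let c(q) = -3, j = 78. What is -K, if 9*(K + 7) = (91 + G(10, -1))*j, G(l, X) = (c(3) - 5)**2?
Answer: -4009/3 ≈ -1336.3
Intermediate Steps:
G(l, X) = 64 (G(l, X) = (-3 - 5)**2 = (-8)**2 = 64)
K = 4009/3 (K = -7 + ((91 + 64)*78)/9 = -7 + (155*78)/9 = -7 + (1/9)*12090 = -7 + 4030/3 = 4009/3 ≈ 1336.3)
-K = -1*4009/3 = -4009/3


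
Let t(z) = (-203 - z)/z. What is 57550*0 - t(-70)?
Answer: -19/10 ≈ -1.9000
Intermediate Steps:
t(z) = (-203 - z)/z
57550*0 - t(-70) = 57550*0 - (-203 - 1*(-70))/(-70) = 0 - (-1)*(-203 + 70)/70 = 0 - (-1)*(-133)/70 = 0 - 1*19/10 = 0 - 19/10 = -19/10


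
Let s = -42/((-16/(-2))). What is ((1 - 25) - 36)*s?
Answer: 315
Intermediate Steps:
s = -21/4 (s = -42/((-16*(-½))) = -42/8 = -42*⅛ = -21/4 ≈ -5.2500)
((1 - 25) - 36)*s = ((1 - 25) - 36)*(-21/4) = (-24 - 36)*(-21/4) = -60*(-21/4) = 315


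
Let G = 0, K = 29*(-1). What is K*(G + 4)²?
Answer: -464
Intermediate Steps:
K = -29
K*(G + 4)² = -29*(0 + 4)² = -29*4² = -29*16 = -464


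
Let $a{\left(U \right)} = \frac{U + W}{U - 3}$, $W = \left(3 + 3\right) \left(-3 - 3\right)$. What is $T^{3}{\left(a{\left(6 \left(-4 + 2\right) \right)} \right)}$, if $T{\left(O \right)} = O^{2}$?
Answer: $\frac{16777216}{15625} \approx 1073.7$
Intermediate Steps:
$W = -36$ ($W = 6 \left(-6\right) = -36$)
$a{\left(U \right)} = \frac{-36 + U}{-3 + U}$ ($a{\left(U \right)} = \frac{U - 36}{U - 3} = \frac{-36 + U}{-3 + U}$)
$T^{3}{\left(a{\left(6 \left(-4 + 2\right) \right)} \right)} = \left(\left(\frac{-36 + 6 \left(-4 + 2\right)}{-3 + 6 \left(-4 + 2\right)}\right)^{2}\right)^{3} = \left(\left(\frac{-36 + 6 \left(-2\right)}{-3 + 6 \left(-2\right)}\right)^{2}\right)^{3} = \left(\left(\frac{-36 - 12}{-3 - 12}\right)^{2}\right)^{3} = \left(\left(\frac{1}{-15} \left(-48\right)\right)^{2}\right)^{3} = \left(\left(\left(- \frac{1}{15}\right) \left(-48\right)\right)^{2}\right)^{3} = \left(\left(\frac{16}{5}\right)^{2}\right)^{3} = \left(\frac{256}{25}\right)^{3} = \frac{16777216}{15625}$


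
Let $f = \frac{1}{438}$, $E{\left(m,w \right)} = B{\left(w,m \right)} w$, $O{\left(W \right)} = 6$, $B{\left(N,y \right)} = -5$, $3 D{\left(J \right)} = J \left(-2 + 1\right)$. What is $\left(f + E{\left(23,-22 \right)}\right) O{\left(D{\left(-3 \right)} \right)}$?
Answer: $\frac{48181}{73} \approx 660.01$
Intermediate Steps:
$D{\left(J \right)} = - \frac{J}{3}$ ($D{\left(J \right)} = \frac{J \left(-2 + 1\right)}{3} = \frac{J \left(-1\right)}{3} = \frac{\left(-1\right) J}{3} = - \frac{J}{3}$)
$E{\left(m,w \right)} = - 5 w$
$f = \frac{1}{438} \approx 0.0022831$
$\left(f + E{\left(23,-22 \right)}\right) O{\left(D{\left(-3 \right)} \right)} = \left(\frac{1}{438} - -110\right) 6 = \left(\frac{1}{438} + 110\right) 6 = \frac{48181}{438} \cdot 6 = \frac{48181}{73}$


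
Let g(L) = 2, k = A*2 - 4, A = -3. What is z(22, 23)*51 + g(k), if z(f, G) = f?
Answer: 1124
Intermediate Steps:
k = -10 (k = -3*2 - 4 = -6 - 4 = -10)
z(22, 23)*51 + g(k) = 22*51 + 2 = 1122 + 2 = 1124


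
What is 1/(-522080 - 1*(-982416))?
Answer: 1/460336 ≈ 2.1723e-6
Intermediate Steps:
1/(-522080 - 1*(-982416)) = 1/(-522080 + 982416) = 1/460336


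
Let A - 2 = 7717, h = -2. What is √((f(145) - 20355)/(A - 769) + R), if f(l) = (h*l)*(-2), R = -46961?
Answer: 3*I*√403283758/278 ≈ 216.71*I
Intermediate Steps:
A = 7719 (A = 2 + 7717 = 7719)
f(l) = 4*l (f(l) = -2*l*(-2) = 4*l)
√((f(145) - 20355)/(A - 769) + R) = √((4*145 - 20355)/(7719 - 769) - 46961) = √((580 - 20355)/6950 - 46961) = √(-19775*1/6950 - 46961) = √(-791/278 - 46961) = √(-13055949/278) = 3*I*√403283758/278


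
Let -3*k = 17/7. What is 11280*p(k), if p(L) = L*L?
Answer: 1086640/147 ≈ 7392.1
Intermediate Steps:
k = -17/21 (k = -17/(3*7) = -1/3*17/7 = -17/21 ≈ -0.80952)
p(L) = L**2
11280*p(k) = 11280*(-17/21)**2 = 11280*(289/441) = 1086640/147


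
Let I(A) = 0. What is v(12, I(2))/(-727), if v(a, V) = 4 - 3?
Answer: -1/727 ≈ -0.0013755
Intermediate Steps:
v(a, V) = 1
v(12, I(2))/(-727) = 1/(-727) = 1*(-1/727) = -1/727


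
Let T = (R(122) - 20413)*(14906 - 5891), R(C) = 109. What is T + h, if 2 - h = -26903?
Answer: -183013655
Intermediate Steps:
h = 26905 (h = 2 - 1*(-26903) = 2 + 26903 = 26905)
T = -183040560 (T = (109 - 20413)*(14906 - 5891) = -20304*9015 = -183040560)
T + h = -183040560 + 26905 = -183013655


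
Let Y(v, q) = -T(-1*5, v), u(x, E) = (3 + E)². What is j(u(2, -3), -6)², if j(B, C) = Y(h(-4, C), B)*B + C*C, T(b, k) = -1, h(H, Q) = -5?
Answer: 1296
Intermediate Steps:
Y(v, q) = 1 (Y(v, q) = -1*(-1) = 1)
j(B, C) = B + C² (j(B, C) = 1*B + C*C = B + C²)
j(u(2, -3), -6)² = ((3 - 3)² + (-6)²)² = (0² + 36)² = (0 + 36)² = 36² = 1296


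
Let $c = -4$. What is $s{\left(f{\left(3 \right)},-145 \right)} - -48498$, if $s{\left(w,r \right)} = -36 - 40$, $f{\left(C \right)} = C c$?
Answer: $48422$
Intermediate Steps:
$f{\left(C \right)} = - 4 C$ ($f{\left(C \right)} = C \left(-4\right) = - 4 C$)
$s{\left(w,r \right)} = -76$
$s{\left(f{\left(3 \right)},-145 \right)} - -48498 = -76 - -48498 = -76 + 48498 = 48422$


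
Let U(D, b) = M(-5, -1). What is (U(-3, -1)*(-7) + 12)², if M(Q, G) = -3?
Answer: 1089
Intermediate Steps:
U(D, b) = -3
(U(-3, -1)*(-7) + 12)² = (-3*(-7) + 12)² = (21 + 12)² = 33² = 1089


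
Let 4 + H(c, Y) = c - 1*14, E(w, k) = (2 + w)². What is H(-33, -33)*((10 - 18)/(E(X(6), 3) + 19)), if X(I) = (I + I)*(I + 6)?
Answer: 24/1255 ≈ 0.019123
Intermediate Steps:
X(I) = 2*I*(6 + I) (X(I) = (2*I)*(6 + I) = 2*I*(6 + I))
H(c, Y) = -18 + c (H(c, Y) = -4 + (c - 1*14) = -4 + (c - 14) = -4 + (-14 + c) = -18 + c)
H(-33, -33)*((10 - 18)/(E(X(6), 3) + 19)) = (-18 - 33)*((10 - 18)/((2 + 2*6*(6 + 6))² + 19)) = -(-408)/((2 + 2*6*12)² + 19) = -(-408)/((2 + 144)² + 19) = -(-408)/(146² + 19) = -(-408)/(21316 + 19) = -(-408)/21335 = -51*(-8/21335) = 24/1255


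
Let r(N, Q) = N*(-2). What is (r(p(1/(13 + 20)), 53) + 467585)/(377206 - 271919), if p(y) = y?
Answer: 2204329/496353 ≈ 4.4410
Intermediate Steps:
r(N, Q) = -2*N
(r(p(1/(13 + 20)), 53) + 467585)/(377206 - 271919) = (-2/(13 + 20) + 467585)/(377206 - 271919) = (-2/33 + 467585)/105287 = (-2*1/33 + 467585)*(1/105287) = (-2/33 + 467585)*(1/105287) = (15430303/33)*(1/105287) = 2204329/496353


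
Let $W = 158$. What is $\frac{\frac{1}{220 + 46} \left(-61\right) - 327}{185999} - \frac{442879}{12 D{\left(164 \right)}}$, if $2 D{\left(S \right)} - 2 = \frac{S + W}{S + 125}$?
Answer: $- \frac{287840915904907}{12144043800} \approx -23702.0$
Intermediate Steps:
$D{\left(S \right)} = 1 + \frac{158 + S}{2 \left(125 + S\right)}$ ($D{\left(S \right)} = 1 + \frac{\left(S + 158\right) \frac{1}{S + 125}}{2} = 1 + \frac{\left(158 + S\right) \frac{1}{125 + S}}{2} = 1 + \frac{\frac{1}{125 + S} \left(158 + S\right)}{2} = 1 + \frac{158 + S}{2 \left(125 + S\right)}$)
$\frac{\frac{1}{220 + 46} \left(-61\right) - 327}{185999} - \frac{442879}{12 D{\left(164 \right)}} = \frac{\frac{1}{220 + 46} \left(-61\right) - 327}{185999} - \frac{442879}{12 \frac{3 \left(136 + 164\right)}{2 \left(125 + 164\right)}} = \left(\frac{1}{266} \left(-61\right) - 327\right) \frac{1}{185999} - \frac{442879}{12 \cdot \frac{3}{2} \cdot \frac{1}{289} \cdot 300} = \left(- \frac{61}{266} - 327\right) \frac{1}{185999} - \frac{442879}{12 \cdot \frac{450}{289}} = \left(- \frac{87043}{266}\right) \frac{1}{185999} - \frac{442879}{\frac{5400}{289}} = - \frac{7913}{4497794} - \frac{127992031}{5400} = - \frac{287840915904907}{12144043800}$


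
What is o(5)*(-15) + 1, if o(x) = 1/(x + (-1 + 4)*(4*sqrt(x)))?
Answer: 154/139 - 36*sqrt(5)/139 ≈ 0.52879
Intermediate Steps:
o(x) = 1/(x + 12*sqrt(x)) (o(x) = 1/(x + 3*(4*sqrt(x))) = 1/(x + 12*sqrt(x)))
o(5)*(-15) + 1 = -15/(5 + 12*sqrt(5)) + 1 = 1 - 15/(5 + 12*sqrt(5))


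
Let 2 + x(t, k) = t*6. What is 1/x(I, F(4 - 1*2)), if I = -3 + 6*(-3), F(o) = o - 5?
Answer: -1/128 ≈ -0.0078125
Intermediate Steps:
F(o) = -5 + o
I = -21 (I = -3 - 18 = -21)
x(t, k) = -2 + 6*t (x(t, k) = -2 + t*6 = -2 + 6*t)
1/x(I, F(4 - 1*2)) = 1/(-2 + 6*(-21)) = 1/(-2 - 126) = 1/(-128) = -1/128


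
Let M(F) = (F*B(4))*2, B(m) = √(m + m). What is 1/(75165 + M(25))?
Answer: 15033/1129951445 - 4*√2/225990289 ≈ 1.3279e-5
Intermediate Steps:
B(m) = √2*√m (B(m) = √(2*m) = √2*√m)
M(F) = 4*F*√2 (M(F) = (F*(√2*√4))*2 = (F*(√2*2))*2 = (F*(2*√2))*2 = (2*F*√2)*2 = 4*F*√2)
1/(75165 + M(25)) = 1/(75165 + 4*25*√2) = 1/(75165 + 100*√2)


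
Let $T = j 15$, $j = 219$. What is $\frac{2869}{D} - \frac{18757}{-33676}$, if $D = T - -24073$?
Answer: $\frac{304885225}{460654004} \approx 0.66185$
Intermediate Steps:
$T = 3285$ ($T = 219 \cdot 15 = 3285$)
$D = 27358$ ($D = 3285 - -24073 = 3285 + 24073 = 27358$)
$\frac{2869}{D} - \frac{18757}{-33676} = \frac{2869}{27358} - \frac{18757}{-33676} = 2869 \cdot \frac{1}{27358} - - \frac{18757}{33676} = \frac{2869}{27358} + \frac{18757}{33676} = \frac{304885225}{460654004}$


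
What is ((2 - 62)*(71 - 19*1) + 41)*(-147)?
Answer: 452613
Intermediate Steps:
((2 - 62)*(71 - 19*1) + 41)*(-147) = (-60*(71 - 19) + 41)*(-147) = (-60*52 + 41)*(-147) = (-3120 + 41)*(-147) = -3079*(-147) = 452613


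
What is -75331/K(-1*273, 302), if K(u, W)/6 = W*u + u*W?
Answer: 75331/989352 ≈ 0.076142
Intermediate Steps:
K(u, W) = 12*W*u (K(u, W) = 6*(W*u + u*W) = 6*(W*u + W*u) = 6*(2*W*u) = 12*W*u)
-75331/K(-1*273, 302) = -75331/(12*302*(-1*273)) = -75331/(12*302*(-273)) = -75331/(-989352) = -75331*(-1/989352) = 75331/989352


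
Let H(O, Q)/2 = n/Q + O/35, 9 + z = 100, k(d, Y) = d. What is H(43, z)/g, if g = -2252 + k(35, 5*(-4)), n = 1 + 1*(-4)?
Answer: -1088/1008735 ≈ -0.0010786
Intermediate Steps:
n = -3 (n = 1 - 4 = -3)
z = 91 (z = -9 + 100 = 91)
H(O, Q) = -6/Q + 2*O/35 (H(O, Q) = 2*(-3/Q + O/35) = -6/Q + 2*O/35)
g = -2217 (g = -2252 + 35 = -2217)
H(43, z)/g = (-6/91 + (2/35)*43)/(-2217) = (-6*1/91 + 86/35)*(-1/2217) = (-6/91 + 86/35)*(-1/2217) = (1088/455)*(-1/2217) = -1088/1008735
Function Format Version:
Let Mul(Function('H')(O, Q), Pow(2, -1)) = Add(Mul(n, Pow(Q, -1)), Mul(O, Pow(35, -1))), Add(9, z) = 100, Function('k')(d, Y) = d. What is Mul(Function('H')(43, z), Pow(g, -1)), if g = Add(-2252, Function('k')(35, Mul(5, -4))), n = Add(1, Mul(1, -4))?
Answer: Rational(-1088, 1008735) ≈ -0.0010786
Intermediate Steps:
n = -3 (n = Add(1, -4) = -3)
z = 91 (z = Add(-9, 100) = 91)
Function('H')(O, Q) = Add(Mul(-6, Pow(Q, -1)), Mul(Rational(2, 35), O)) (Function('H')(O, Q) = Mul(2, Add(Mul(-3, Pow(Q, -1)), Mul(O, Pow(35, -1)))) = Mul(2, Add(Mul(-3, Pow(Q, -1)), Mul(O, Rational(1, 35)))) = Mul(2, Add(Mul(-3, Pow(Q, -1)), Mul(Rational(1, 35), O))) = Add(Mul(-6, Pow(Q, -1)), Mul(Rational(2, 35), O)))
g = -2217 (g = Add(-2252, 35) = -2217)
Mul(Function('H')(43, z), Pow(g, -1)) = Mul(Add(Mul(-6, Pow(91, -1)), Mul(Rational(2, 35), 43)), Pow(-2217, -1)) = Mul(Add(Mul(-6, Rational(1, 91)), Rational(86, 35)), Rational(-1, 2217)) = Mul(Add(Rational(-6, 91), Rational(86, 35)), Rational(-1, 2217)) = Mul(Rational(1088, 455), Rational(-1, 2217)) = Rational(-1088, 1008735)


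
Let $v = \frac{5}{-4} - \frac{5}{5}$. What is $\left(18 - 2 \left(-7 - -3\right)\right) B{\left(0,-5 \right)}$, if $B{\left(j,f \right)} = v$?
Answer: $- \frac{117}{2} \approx -58.5$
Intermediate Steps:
$v = - \frac{9}{4}$ ($v = 5 \left(- \frac{1}{4}\right) - 1 = - \frac{5}{4} - 1 = - \frac{9}{4} \approx -2.25$)
$B{\left(j,f \right)} = - \frac{9}{4}$
$\left(18 - 2 \left(-7 - -3\right)\right) B{\left(0,-5 \right)} = \left(18 - 2 \left(-7 - -3\right)\right) \left(- \frac{9}{4}\right) = \left(18 - 2 \left(-7 + 3\right)\right) \left(- \frac{9}{4}\right) = \left(18 - -8\right) \left(- \frac{9}{4}\right) = \left(18 + 8\right) \left(- \frac{9}{4}\right) = 26 \left(- \frac{9}{4}\right) = - \frac{117}{2}$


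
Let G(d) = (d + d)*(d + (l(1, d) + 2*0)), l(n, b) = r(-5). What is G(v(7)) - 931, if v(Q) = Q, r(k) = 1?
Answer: -819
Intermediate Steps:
l(n, b) = 1
G(d) = 2*d*(1 + d) (G(d) = (d + d)*(d + (1 + 2*0)) = (2*d)*(d + (1 + 0)) = (2*d)*(d + 1) = (2*d)*(1 + d) = 2*d*(1 + d))
G(v(7)) - 931 = 2*7*(1 + 7) - 931 = 2*7*8 - 931 = 112 - 931 = -819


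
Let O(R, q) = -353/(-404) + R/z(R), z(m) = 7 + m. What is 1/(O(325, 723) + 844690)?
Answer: 8383/7081051801 ≈ 1.1839e-6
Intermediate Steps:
O(R, q) = 353/404 + R/(7 + R) (O(R, q) = -353/(-404) + R/(7 + R) = -353*(-1/404) + R/(7 + R) = 353/404 + R/(7 + R))
1/(O(325, 723) + 844690) = 1/((2471 + 757*325)/(404*(7 + 325)) + 844690) = 1/((1/404)*(2471 + 246025)/332 + 844690) = 1/((1/404)*(1/332)*248496 + 844690) = 1/(15531/8383 + 844690) = 1/(7081051801/8383) = 8383/7081051801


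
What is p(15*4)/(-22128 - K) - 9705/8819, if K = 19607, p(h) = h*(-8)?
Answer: -80161011/73612193 ≈ -1.0890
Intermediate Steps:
p(h) = -8*h
p(15*4)/(-22128 - K) - 9705/8819 = (-120*4)/(-22128 - 1*19607) - 9705/8819 = (-8*60)/(-22128 - 19607) - 9705*1/8819 = -480/(-41735) - 9705/8819 = -480*(-1/41735) - 9705/8819 = 96/8347 - 9705/8819 = -80161011/73612193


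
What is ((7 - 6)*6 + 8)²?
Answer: 196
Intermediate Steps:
((7 - 6)*6 + 8)² = (1*6 + 8)² = (6 + 8)² = 14² = 196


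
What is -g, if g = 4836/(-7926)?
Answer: 806/1321 ≈ 0.61014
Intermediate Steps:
g = -806/1321 (g = 4836*(-1/7926) = -806/1321 ≈ -0.61014)
-g = -1*(-806/1321) = 806/1321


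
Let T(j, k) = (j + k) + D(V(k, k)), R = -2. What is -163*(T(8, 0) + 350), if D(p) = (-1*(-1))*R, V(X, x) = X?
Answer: -58028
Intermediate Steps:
D(p) = -2 (D(p) = -1*(-1)*(-2) = 1*(-2) = -2)
T(j, k) = -2 + j + k (T(j, k) = (j + k) - 2 = -2 + j + k)
-163*(T(8, 0) + 350) = -163*((-2 + 8 + 0) + 350) = -163*(6 + 350) = -163*356 = -58028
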